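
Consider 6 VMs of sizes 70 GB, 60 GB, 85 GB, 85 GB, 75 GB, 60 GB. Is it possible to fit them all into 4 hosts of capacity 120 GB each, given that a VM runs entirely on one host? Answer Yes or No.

Total = 435 GB; ⌈435/120⌉ = 4.
The bound of 4 does not rule out 4, but exhaustive search shows no assignment into 4 hosts of capacity 120 GB exists — the minimum is 5.

No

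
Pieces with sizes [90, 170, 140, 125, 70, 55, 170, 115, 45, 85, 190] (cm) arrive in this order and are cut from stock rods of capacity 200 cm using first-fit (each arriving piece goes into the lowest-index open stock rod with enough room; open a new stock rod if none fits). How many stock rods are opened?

  90 → stock rod 1 (new)  [load 90/200]
  170 → stock rod 2 (new)  [load 170/200]
  140 → stock rod 3 (new)  [load 140/200]
  125 → stock rod 4 (new)  [load 125/200]
  70 → stock rod 1  [load 160/200]
  55 → stock rod 3  [load 195/200]
  170 → stock rod 5 (new)  [load 170/200]
  115 → stock rod 6 (new)  [load 115/200]
  45 → stock rod 4  [load 170/200]
  85 → stock rod 6  [load 200/200]
  190 → stock rod 7 (new)  [load 190/200]
7 stock rods opened.

7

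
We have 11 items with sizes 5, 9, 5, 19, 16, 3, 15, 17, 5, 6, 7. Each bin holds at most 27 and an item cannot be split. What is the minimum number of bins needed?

4

Total = 19 + 17 + 16 + 15 + 9 + 7 + 6 + 5 + 5 + 5 + 3 = 107.
Lower bound: ⌈107/27⌉ = 4 bins.
A packing using 4 bins:
  bin 1: 19 + 5 + 3 = 27
  bin 2: 17 + 9 = 26
  bin 3: 16 + 6 + 5 = 27
  bin 4: 15 + 7 + 5 = 27
This matches the lower bound, so 4 is optimal.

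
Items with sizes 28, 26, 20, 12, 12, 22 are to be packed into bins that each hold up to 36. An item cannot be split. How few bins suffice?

Total = 28 + 26 + 22 + 20 + 12 + 12 = 120.
Lower bound: ⌈120/36⌉ = 4 bins.
A packing using 4 bins:
  bin 1: 28 = 28
  bin 2: 26 = 26
  bin 3: 22 + 12 = 34
  bin 4: 20 + 12 = 32
This matches the lower bound, so 4 is optimal.

4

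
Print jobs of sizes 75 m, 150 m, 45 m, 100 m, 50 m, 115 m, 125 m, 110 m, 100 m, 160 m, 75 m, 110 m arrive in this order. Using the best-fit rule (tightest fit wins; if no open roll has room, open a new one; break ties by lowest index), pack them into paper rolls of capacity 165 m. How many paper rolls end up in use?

  75 → roll 1 (new)  [load 75/165]
  150 → roll 2 (new)  [load 150/165]
  45 → roll 1  [load 120/165]
  100 → roll 3 (new)  [load 100/165]
  50 → roll 3  [load 150/165]
  115 → roll 4 (new)  [load 115/165]
  125 → roll 5 (new)  [load 125/165]
  110 → roll 6 (new)  [load 110/165]
  100 → roll 7 (new)  [load 100/165]
  160 → roll 8 (new)  [load 160/165]
  75 → roll 9 (new)  [load 75/165]
  110 → roll 10 (new)  [load 110/165]
10 paper rolls opened.

10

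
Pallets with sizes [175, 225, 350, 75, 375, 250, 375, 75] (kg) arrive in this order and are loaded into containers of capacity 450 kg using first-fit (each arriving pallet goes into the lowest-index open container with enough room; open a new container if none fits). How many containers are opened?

5

  175 → container 1 (new)  [load 175/450]
  225 → container 1  [load 400/450]
  350 → container 2 (new)  [load 350/450]
  75 → container 2  [load 425/450]
  375 → container 3 (new)  [load 375/450]
  250 → container 4 (new)  [load 250/450]
  375 → container 5 (new)  [load 375/450]
  75 → container 3  [load 450/450]
5 containers opened.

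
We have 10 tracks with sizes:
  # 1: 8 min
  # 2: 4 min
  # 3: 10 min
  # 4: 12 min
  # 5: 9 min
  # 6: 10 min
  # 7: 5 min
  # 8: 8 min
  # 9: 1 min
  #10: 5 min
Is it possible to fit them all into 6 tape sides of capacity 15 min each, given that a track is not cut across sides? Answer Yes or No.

A valid assignment using 6 tape sides:
  side 1: 12 + 1 = 13
  side 2: 10 + 5 = 15
  side 3: 10 + 5 = 15
  side 4: 9 + 4 = 13
  side 5: 8 = 8
  side 6: 8 = 8
Every load is within 15 min, so 6 tape sides suffice.

Yes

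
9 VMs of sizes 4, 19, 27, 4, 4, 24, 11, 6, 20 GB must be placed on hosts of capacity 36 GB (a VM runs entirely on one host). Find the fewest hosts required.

Total = 27 + 24 + 20 + 19 + 11 + 6 + 4 + 4 + 4 = 119 GB.
Lower bound: ⌈119/36⌉ = 4 hosts.
A packing using 4 hosts:
  host 1: 27 + 6 = 33
  host 2: 24 + 11 = 35
  host 3: 20 + 4 + 4 + 4 = 32
  host 4: 19 = 19
This matches the lower bound, so 4 is optimal.

4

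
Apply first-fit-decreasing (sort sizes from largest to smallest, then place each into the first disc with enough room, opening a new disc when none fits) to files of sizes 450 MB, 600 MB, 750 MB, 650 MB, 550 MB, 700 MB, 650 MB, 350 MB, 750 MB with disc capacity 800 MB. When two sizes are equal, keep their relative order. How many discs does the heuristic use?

Sorted descending: 750, 750, 700, 650, 650, 600, 550, 450, 350.
  750 → disc 1 (new)  [load 750/800]
  750 → disc 2 (new)  [load 750/800]
  700 → disc 3 (new)  [load 700/800]
  650 → disc 4 (new)  [load 650/800]
  650 → disc 5 (new)  [load 650/800]
  600 → disc 6 (new)  [load 600/800]
  550 → disc 7 (new)  [load 550/800]
  450 → disc 8 (new)  [load 450/800]
  350 → disc 8  [load 800/800]
8 discs opened.

8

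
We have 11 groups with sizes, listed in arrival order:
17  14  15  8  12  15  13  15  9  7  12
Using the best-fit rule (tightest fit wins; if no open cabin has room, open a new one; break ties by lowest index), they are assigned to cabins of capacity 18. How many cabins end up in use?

  17 → cabin 1 (new)  [load 17/18]
  14 → cabin 2 (new)  [load 14/18]
  15 → cabin 3 (new)  [load 15/18]
  8 → cabin 4 (new)  [load 8/18]
  12 → cabin 5 (new)  [load 12/18]
  15 → cabin 6 (new)  [load 15/18]
  13 → cabin 7 (new)  [load 13/18]
  15 → cabin 8 (new)  [load 15/18]
  9 → cabin 4  [load 17/18]
  7 → cabin 9 (new)  [load 7/18]
  12 → cabin 10 (new)  [load 12/18]
10 cabins opened.

10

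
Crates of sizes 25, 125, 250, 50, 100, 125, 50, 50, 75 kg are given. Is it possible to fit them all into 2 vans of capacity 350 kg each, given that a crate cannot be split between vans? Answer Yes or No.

Total = 850 kg; ⌈850/350⌉ = 3.
At least 3 vans are required, but only 2 are allowed.

No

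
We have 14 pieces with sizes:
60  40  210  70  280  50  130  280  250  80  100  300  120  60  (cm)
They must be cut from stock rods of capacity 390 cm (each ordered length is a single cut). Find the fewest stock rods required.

6

Total = 300 + 280 + 280 + 250 + 210 + 130 + 120 + 100 + 80 + 70 + 60 + 60 + 50 + 40 = 2030 cm.
Lower bound: ⌈2030/390⌉ = 6 stock rods.
A packing using 6 stock rods:
  stock rod 1: 300 + 80 = 380
  stock rod 2: 280 + 100 = 380
  stock rod 3: 280 + 70 + 40 = 390
  stock rod 4: 250 + 130 = 380
  stock rod 5: 210 + 120 + 60 = 390
  stock rod 6: 60 + 50 = 110
This matches the lower bound, so 6 is optimal.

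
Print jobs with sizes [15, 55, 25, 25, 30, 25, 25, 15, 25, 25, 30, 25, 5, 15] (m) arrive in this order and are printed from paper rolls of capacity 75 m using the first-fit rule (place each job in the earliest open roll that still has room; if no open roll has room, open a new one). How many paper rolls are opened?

5

  15 → roll 1 (new)  [load 15/75]
  55 → roll 1  [load 70/75]
  25 → roll 2 (new)  [load 25/75]
  25 → roll 2  [load 50/75]
  30 → roll 3 (new)  [load 30/75]
  25 → roll 2  [load 75/75]
  25 → roll 3  [load 55/75]
  15 → roll 3  [load 70/75]
  25 → roll 4 (new)  [load 25/75]
  25 → roll 4  [load 50/75]
  30 → roll 5 (new)  [load 30/75]
  25 → roll 4  [load 75/75]
  5 → roll 1  [load 75/75]
  15 → roll 5  [load 45/75]
5 paper rolls opened.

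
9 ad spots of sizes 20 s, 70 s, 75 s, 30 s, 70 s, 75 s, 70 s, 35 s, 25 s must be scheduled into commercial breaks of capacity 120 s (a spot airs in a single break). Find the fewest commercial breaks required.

Total = 75 + 75 + 70 + 70 + 70 + 35 + 30 + 25 + 20 = 470 s.
Lower bound: ⌈470/120⌉ = 4 commercial breaks.
Also, 5 ad spots each exceed 60 s, and no two of those can share a break, so at least 5 commercial breaks are needed.
A packing using 5 commercial breaks:
  break 1: 75 + 35 = 110
  break 2: 75 + 30 = 105
  break 3: 70 + 25 + 20 = 115
  break 4: 70 = 70
  break 5: 70 = 70
This matches the lower bound, so 5 is optimal.

5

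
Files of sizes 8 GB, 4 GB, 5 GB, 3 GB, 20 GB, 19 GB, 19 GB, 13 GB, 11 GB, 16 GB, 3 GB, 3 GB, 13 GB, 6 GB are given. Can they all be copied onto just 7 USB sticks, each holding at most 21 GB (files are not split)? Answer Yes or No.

Total = 143 GB; ⌈143/21⌉ = 7.
The bound of 7 does not rule out 7, but exhaustive search shows no assignment into 7 USB sticks of capacity 21 GB exists — the minimum is 8.

No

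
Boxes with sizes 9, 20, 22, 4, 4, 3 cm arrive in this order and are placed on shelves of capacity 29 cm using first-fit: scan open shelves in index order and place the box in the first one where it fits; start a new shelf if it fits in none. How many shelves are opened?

  9 → shelf 1 (new)  [load 9/29]
  20 → shelf 1  [load 29/29]
  22 → shelf 2 (new)  [load 22/29]
  4 → shelf 2  [load 26/29]
  4 → shelf 3 (new)  [load 4/29]
  3 → shelf 2  [load 29/29]
3 shelves opened.

3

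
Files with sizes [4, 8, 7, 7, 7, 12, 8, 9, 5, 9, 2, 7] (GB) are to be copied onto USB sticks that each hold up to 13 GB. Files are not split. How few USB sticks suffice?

9

Total = 12 + 9 + 9 + 8 + 8 + 7 + 7 + 7 + 7 + 5 + 4 + 2 = 85 GB.
Lower bound: ⌈85/13⌉ = 7 USB sticks.
Also, 9 files each exceed 13/2 GB, and no two of those can share a USB stick, so at least 9 USB sticks are needed.
A packing using 9 USB sticks:
  USB stick 1: 12 = 12
  USB stick 2: 9 + 4 = 13
  USB stick 3: 9 + 2 = 11
  USB stick 4: 8 + 5 = 13
  USB stick 5: 8 = 8
  USB stick 6: 7 = 7
  USB stick 7: 7 = 7
  USB stick 8: 7 = 7
  USB stick 9: 7 = 7
This matches the lower bound, so 9 is optimal.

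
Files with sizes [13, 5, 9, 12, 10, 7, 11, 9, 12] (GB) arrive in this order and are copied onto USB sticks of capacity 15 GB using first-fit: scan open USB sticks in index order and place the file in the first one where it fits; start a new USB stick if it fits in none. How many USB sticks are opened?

  13 → USB stick 1 (new)  [load 13/15]
  5 → USB stick 2 (new)  [load 5/15]
  9 → USB stick 2  [load 14/15]
  12 → USB stick 3 (new)  [load 12/15]
  10 → USB stick 4 (new)  [load 10/15]
  7 → USB stick 5 (new)  [load 7/15]
  11 → USB stick 6 (new)  [load 11/15]
  9 → USB stick 7 (new)  [load 9/15]
  12 → USB stick 8 (new)  [load 12/15]
8 USB sticks opened.

8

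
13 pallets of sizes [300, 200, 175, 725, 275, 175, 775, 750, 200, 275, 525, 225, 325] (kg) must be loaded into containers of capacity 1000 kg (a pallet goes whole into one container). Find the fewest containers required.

Total = 775 + 750 + 725 + 525 + 325 + 300 + 275 + 275 + 225 + 200 + 200 + 175 + 175 = 4925 kg.
Lower bound: ⌈4925/1000⌉ = 5 containers.
A packing using 5 containers:
  container 1: 775 + 225 = 1000
  container 2: 750 + 200 = 950
  container 3: 725 + 275 = 1000
  container 4: 525 + 300 + 175 = 1000
  container 5: 325 + 275 + 200 + 175 = 975
This matches the lower bound, so 5 is optimal.

5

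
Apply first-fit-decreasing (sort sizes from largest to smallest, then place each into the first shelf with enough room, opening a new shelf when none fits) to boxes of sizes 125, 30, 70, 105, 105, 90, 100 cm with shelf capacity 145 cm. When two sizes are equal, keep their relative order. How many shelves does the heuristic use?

Sorted descending: 125, 105, 105, 100, 90, 70, 30.
  125 → shelf 1 (new)  [load 125/145]
  105 → shelf 2 (new)  [load 105/145]
  105 → shelf 3 (new)  [load 105/145]
  100 → shelf 4 (new)  [load 100/145]
  90 → shelf 5 (new)  [load 90/145]
  70 → shelf 6 (new)  [load 70/145]
  30 → shelf 2  [load 135/145]
6 shelves opened.

6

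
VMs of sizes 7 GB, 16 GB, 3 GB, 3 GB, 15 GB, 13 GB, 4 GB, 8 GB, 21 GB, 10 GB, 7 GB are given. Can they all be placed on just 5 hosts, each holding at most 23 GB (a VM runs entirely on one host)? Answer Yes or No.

Yes

A valid assignment using 5 hosts:
  host 1: 21 = 21
  host 2: 16 + 7 = 23
  host 3: 15 + 8 = 23
  host 4: 13 + 10 = 23
  host 5: 7 + 4 + 3 + 3 = 17
Every load is within 23 GB, so 5 hosts suffice.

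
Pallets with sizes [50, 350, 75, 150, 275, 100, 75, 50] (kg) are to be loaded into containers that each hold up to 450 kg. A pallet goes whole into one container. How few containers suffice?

3

Total = 350 + 275 + 150 + 100 + 75 + 75 + 50 + 50 = 1125 kg.
Lower bound: ⌈1125/450⌉ = 3 containers.
A packing using 3 containers:
  container 1: 350 + 100 = 450
  container 2: 275 + 150 = 425
  container 3: 75 + 75 + 50 + 50 = 250
This matches the lower bound, so 3 is optimal.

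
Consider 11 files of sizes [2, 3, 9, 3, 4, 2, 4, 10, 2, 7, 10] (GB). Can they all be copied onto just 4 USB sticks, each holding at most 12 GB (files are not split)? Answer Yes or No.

Total = 56 GB; ⌈56/12⌉ = 5.
At least 5 USB sticks are required, but only 4 are allowed.

No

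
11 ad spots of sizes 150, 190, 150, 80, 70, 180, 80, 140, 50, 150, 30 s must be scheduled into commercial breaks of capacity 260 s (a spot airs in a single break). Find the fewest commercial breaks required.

6

Total = 190 + 180 + 150 + 150 + 150 + 140 + 80 + 80 + 70 + 50 + 30 = 1270 s.
Lower bound: ⌈1270/260⌉ = 5 commercial breaks.
Also, 6 ad spots each exceed 130 s, and no two of those can share a break, so at least 6 commercial breaks are needed.
A packing using 6 commercial breaks:
  break 1: 190 + 70 = 260
  break 2: 180 + 80 = 260
  break 3: 150 + 80 + 30 = 260
  break 4: 150 + 50 = 200
  break 5: 150 = 150
  break 6: 140 = 140
This matches the lower bound, so 6 is optimal.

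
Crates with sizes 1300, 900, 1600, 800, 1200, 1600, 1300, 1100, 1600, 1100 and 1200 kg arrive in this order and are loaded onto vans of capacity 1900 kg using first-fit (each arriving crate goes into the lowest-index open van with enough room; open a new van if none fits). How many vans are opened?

  1300 → van 1 (new)  [load 1300/1900]
  900 → van 2 (new)  [load 900/1900]
  1600 → van 3 (new)  [load 1600/1900]
  800 → van 2  [load 1700/1900]
  1200 → van 4 (new)  [load 1200/1900]
  1600 → van 5 (new)  [load 1600/1900]
  1300 → van 6 (new)  [load 1300/1900]
  1100 → van 7 (new)  [load 1100/1900]
  1600 → van 8 (new)  [load 1600/1900]
  1100 → van 9 (new)  [load 1100/1900]
  1200 → van 10 (new)  [load 1200/1900]
10 vans opened.

10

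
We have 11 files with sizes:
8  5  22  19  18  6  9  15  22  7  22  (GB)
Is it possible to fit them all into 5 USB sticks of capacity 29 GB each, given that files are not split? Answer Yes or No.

No

Total = 153 GB; ⌈153/29⌉ = 6.
At least 6 USB sticks are required, but only 5 are allowed.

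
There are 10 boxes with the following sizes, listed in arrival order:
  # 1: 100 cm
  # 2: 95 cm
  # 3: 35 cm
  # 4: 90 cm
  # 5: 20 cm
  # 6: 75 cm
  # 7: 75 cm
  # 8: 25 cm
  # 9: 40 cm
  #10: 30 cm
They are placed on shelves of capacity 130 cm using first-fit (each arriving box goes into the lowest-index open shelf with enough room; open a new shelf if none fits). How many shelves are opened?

  100 → shelf 1 (new)  [load 100/130]
  95 → shelf 2 (new)  [load 95/130]
  35 → shelf 2  [load 130/130]
  90 → shelf 3 (new)  [load 90/130]
  20 → shelf 1  [load 120/130]
  75 → shelf 4 (new)  [load 75/130]
  75 → shelf 5 (new)  [load 75/130]
  25 → shelf 3  [load 115/130]
  40 → shelf 4  [load 115/130]
  30 → shelf 5  [load 105/130]
5 shelves opened.

5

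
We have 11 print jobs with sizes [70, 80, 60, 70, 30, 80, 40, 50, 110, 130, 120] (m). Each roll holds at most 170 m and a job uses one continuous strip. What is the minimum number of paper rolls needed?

5

Total = 130 + 120 + 110 + 80 + 80 + 70 + 70 + 60 + 50 + 40 + 30 = 840 m.
Lower bound: ⌈840/170⌉ = 5 paper rolls.
A packing using 5 paper rolls:
  roll 1: 130 + 40 = 170
  roll 2: 120 + 50 = 170
  roll 3: 110 + 60 = 170
  roll 4: 80 + 80 = 160
  roll 5: 70 + 70 + 30 = 170
This matches the lower bound, so 5 is optimal.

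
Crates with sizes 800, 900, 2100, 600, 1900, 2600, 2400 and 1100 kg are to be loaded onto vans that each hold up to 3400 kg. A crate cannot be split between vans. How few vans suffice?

Total = 2600 + 2400 + 2100 + 1900 + 1100 + 900 + 800 + 600 = 12400 kg.
Lower bound: ⌈12400/3400⌉ = 4 vans.
A packing using 4 vans:
  van 1: 2600 + 800 = 3400
  van 2: 2400 + 900 = 3300
  van 3: 2100 + 1100 = 3200
  van 4: 1900 + 600 = 2500
This matches the lower bound, so 4 is optimal.

4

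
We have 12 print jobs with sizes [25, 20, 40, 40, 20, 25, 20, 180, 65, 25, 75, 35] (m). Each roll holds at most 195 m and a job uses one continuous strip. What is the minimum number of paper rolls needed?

Total = 180 + 75 + 65 + 40 + 40 + 35 + 25 + 25 + 25 + 20 + 20 + 20 = 570 m.
Lower bound: ⌈570/195⌉ = 3 paper rolls.
A packing using 3 paper rolls:
  roll 1: 180 = 180
  roll 2: 75 + 65 + 35 + 20 = 195
  roll 3: 40 + 40 + 25 + 25 + 25 + 20 + 20 = 195
This matches the lower bound, so 3 is optimal.

3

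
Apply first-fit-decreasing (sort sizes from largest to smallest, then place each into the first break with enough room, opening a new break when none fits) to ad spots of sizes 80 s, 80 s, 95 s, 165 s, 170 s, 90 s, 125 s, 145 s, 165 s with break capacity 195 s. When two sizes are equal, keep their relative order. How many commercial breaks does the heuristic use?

Sorted descending: 170, 165, 165, 145, 125, 95, 90, 80, 80.
  170 → break 1 (new)  [load 170/195]
  165 → break 2 (new)  [load 165/195]
  165 → break 3 (new)  [load 165/195]
  145 → break 4 (new)  [load 145/195]
  125 → break 5 (new)  [load 125/195]
  95 → break 6 (new)  [load 95/195]
  90 → break 6  [load 185/195]
  80 → break 7 (new)  [load 80/195]
  80 → break 7  [load 160/195]
7 commercial breaks opened.

7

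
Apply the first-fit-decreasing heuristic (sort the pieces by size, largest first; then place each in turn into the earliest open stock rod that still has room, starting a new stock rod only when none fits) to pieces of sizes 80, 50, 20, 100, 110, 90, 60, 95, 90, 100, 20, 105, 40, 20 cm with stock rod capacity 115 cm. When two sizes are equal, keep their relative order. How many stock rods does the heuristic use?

Sorted descending: 110, 105, 100, 100, 95, 90, 90, 80, 60, 50, 40, 20, 20, 20.
  110 → stock rod 1 (new)  [load 110/115]
  105 → stock rod 2 (new)  [load 105/115]
  100 → stock rod 3 (new)  [load 100/115]
  100 → stock rod 4 (new)  [load 100/115]
  95 → stock rod 5 (new)  [load 95/115]
  90 → stock rod 6 (new)  [load 90/115]
  90 → stock rod 7 (new)  [load 90/115]
  80 → stock rod 8 (new)  [load 80/115]
  60 → stock rod 9 (new)  [load 60/115]
  50 → stock rod 9  [load 110/115]
  40 → stock rod 10 (new)  [load 40/115]
  20 → stock rod 5  [load 115/115]
  20 → stock rod 6  [load 110/115]
  20 → stock rod 7  [load 110/115]
10 stock rods opened.

10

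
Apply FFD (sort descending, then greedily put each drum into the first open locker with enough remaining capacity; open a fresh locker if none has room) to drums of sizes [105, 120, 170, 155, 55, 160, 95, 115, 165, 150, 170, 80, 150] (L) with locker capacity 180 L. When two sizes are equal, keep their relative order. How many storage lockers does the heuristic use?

11

Sorted descending: 170, 170, 165, 160, 155, 150, 150, 120, 115, 105, 95, 80, 55.
  170 → locker 1 (new)  [load 170/180]
  170 → locker 2 (new)  [load 170/180]
  165 → locker 3 (new)  [load 165/180]
  160 → locker 4 (new)  [load 160/180]
  155 → locker 5 (new)  [load 155/180]
  150 → locker 6 (new)  [load 150/180]
  150 → locker 7 (new)  [load 150/180]
  120 → locker 8 (new)  [load 120/180]
  115 → locker 9 (new)  [load 115/180]
  105 → locker 10 (new)  [load 105/180]
  95 → locker 11 (new)  [load 95/180]
  80 → locker 11  [load 175/180]
  55 → locker 8  [load 175/180]
11 storage lockers opened.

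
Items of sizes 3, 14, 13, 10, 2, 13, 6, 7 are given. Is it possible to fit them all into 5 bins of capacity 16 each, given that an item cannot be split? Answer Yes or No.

Yes

A valid assignment using 5 bins:
  bin 1: 14 + 2 = 16
  bin 2: 13 + 3 = 16
  bin 3: 13 = 13
  bin 4: 10 + 6 = 16
  bin 5: 7 = 7
Every load is within 16, so 5 bins suffice.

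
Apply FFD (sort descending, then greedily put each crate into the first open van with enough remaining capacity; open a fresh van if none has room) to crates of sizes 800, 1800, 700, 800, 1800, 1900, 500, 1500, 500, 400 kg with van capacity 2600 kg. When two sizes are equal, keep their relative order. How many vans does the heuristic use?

Sorted descending: 1900, 1800, 1800, 1500, 800, 800, 700, 500, 500, 400.
  1900 → van 1 (new)  [load 1900/2600]
  1800 → van 2 (new)  [load 1800/2600]
  1800 → van 3 (new)  [load 1800/2600]
  1500 → van 4 (new)  [load 1500/2600]
  800 → van 2  [load 2600/2600]
  800 → van 3  [load 2600/2600]
  700 → van 1  [load 2600/2600]
  500 → van 4  [load 2000/2600]
  500 → van 4  [load 2500/2600]
  400 → van 5 (new)  [load 400/2600]
5 vans opened.

5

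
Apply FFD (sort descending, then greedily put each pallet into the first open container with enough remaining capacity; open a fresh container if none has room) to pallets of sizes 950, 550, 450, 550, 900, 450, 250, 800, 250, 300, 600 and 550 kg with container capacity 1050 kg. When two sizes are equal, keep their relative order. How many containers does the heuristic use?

7

Sorted descending: 950, 900, 800, 600, 550, 550, 550, 450, 450, 300, 250, 250.
  950 → container 1 (new)  [load 950/1050]
  900 → container 2 (new)  [load 900/1050]
  800 → container 3 (new)  [load 800/1050]
  600 → container 4 (new)  [load 600/1050]
  550 → container 5 (new)  [load 550/1050]
  550 → container 6 (new)  [load 550/1050]
  550 → container 7 (new)  [load 550/1050]
  450 → container 4  [load 1050/1050]
  450 → container 5  [load 1000/1050]
  300 → container 6  [load 850/1050]
  250 → container 3  [load 1050/1050]
  250 → container 7  [load 800/1050]
7 containers opened.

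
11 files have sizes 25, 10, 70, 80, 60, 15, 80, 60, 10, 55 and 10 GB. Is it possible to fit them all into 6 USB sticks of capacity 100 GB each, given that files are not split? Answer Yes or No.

A valid assignment using 6 USB sticks:
  USB stick 1: 80 + 15 = 95
  USB stick 2: 80 + 10 + 10 = 100
  USB stick 3: 70 + 25 = 95
  USB stick 4: 60 + 10 = 70
  USB stick 5: 60 = 60
  USB stick 6: 55 = 55
Every load is within 100 GB, so 6 USB sticks suffice.

Yes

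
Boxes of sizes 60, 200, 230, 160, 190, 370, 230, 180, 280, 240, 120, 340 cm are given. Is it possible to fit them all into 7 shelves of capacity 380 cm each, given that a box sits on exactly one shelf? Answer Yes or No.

Total = 2600 cm; ⌈2600/380⌉ = 7.
The bound of 7 does not rule out 7, but exhaustive search shows no assignment into 7 shelves of capacity 380 cm exists — the minimum is 8.

No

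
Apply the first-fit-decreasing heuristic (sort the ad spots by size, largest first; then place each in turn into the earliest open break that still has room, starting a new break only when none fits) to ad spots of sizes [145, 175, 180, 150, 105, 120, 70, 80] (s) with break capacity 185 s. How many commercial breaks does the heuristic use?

Sorted descending: 180, 175, 150, 145, 120, 105, 80, 70.
  180 → break 1 (new)  [load 180/185]
  175 → break 2 (new)  [load 175/185]
  150 → break 3 (new)  [load 150/185]
  145 → break 4 (new)  [load 145/185]
  120 → break 5 (new)  [load 120/185]
  105 → break 6 (new)  [load 105/185]
  80 → break 6  [load 185/185]
  70 → break 7 (new)  [load 70/185]
7 commercial breaks opened.

7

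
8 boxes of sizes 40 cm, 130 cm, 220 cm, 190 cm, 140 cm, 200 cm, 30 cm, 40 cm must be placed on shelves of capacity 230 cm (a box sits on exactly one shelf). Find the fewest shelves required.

5

Total = 220 + 200 + 190 + 140 + 130 + 40 + 40 + 30 = 990 cm.
Lower bound: ⌈990/230⌉ = 5 shelves.
A packing using 5 shelves:
  shelf 1: 220 = 220
  shelf 2: 200 + 30 = 230
  shelf 3: 190 + 40 = 230
  shelf 4: 140 + 40 = 180
  shelf 5: 130 = 130
This matches the lower bound, so 5 is optimal.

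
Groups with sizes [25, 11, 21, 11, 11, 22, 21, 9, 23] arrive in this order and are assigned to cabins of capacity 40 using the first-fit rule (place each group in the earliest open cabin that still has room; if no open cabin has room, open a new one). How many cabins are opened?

  25 → cabin 1 (new)  [load 25/40]
  11 → cabin 1  [load 36/40]
  21 → cabin 2 (new)  [load 21/40]
  11 → cabin 2  [load 32/40]
  11 → cabin 3 (new)  [load 11/40]
  22 → cabin 3  [load 33/40]
  21 → cabin 4 (new)  [load 21/40]
  9 → cabin 4  [load 30/40]
  23 → cabin 5 (new)  [load 23/40]
5 cabins opened.

5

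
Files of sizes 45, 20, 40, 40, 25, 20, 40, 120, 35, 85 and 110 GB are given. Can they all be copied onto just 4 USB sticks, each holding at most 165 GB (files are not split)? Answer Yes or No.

A valid assignment using 4 USB sticks:
  USB stick 1: 120 + 45 = 165
  USB stick 2: 110 + 40 = 150
  USB stick 3: 85 + 40 + 40 = 165
  USB stick 4: 35 + 25 + 20 + 20 = 100
Every load is within 165 GB, so 4 USB sticks suffice.

Yes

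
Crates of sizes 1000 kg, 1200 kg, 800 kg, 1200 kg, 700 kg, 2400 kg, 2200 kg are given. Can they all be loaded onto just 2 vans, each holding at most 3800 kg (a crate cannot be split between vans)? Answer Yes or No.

Total = 9500 kg; ⌈9500/3800⌉ = 3.
At least 3 vans are required, but only 2 are allowed.

No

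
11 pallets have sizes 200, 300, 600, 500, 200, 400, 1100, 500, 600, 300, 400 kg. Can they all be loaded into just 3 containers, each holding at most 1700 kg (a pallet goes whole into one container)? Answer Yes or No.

A valid assignment using 3 containers:
  container 1: 1100 + 600 = 1700
  container 2: 600 + 500 + 400 + 200 = 1700
  container 3: 500 + 400 + 300 + 300 + 200 = 1700
Every load is within 1700 kg, so 3 containers suffice.

Yes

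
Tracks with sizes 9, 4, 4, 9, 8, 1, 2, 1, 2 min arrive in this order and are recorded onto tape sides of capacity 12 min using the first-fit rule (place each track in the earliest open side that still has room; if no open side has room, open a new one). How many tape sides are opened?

4

  9 → side 1 (new)  [load 9/12]
  4 → side 2 (new)  [load 4/12]
  4 → side 2  [load 8/12]
  9 → side 3 (new)  [load 9/12]
  8 → side 4 (new)  [load 8/12]
  1 → side 1  [load 10/12]
  2 → side 1  [load 12/12]
  1 → side 2  [load 9/12]
  2 → side 2  [load 11/12]
4 tape sides opened.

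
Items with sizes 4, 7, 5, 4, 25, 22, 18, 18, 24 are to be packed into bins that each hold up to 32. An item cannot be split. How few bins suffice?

5

Total = 25 + 24 + 22 + 18 + 18 + 7 + 5 + 4 + 4 = 127.
Lower bound: ⌈127/32⌉ = 4 bins.
Also, 5 items each exceed 16, and no two of those can share a bin, so at least 5 bins are needed.
A packing using 5 bins:
  bin 1: 25 + 7 = 32
  bin 2: 24 + 5 = 29
  bin 3: 22 + 4 + 4 = 30
  bin 4: 18 = 18
  bin 5: 18 = 18
This matches the lower bound, so 5 is optimal.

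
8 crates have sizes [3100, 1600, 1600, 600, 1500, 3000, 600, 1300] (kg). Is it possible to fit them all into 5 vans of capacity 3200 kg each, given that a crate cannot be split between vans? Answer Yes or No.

A valid assignment using 5 vans:
  van 1: 3100 = 3100
  van 2: 3000 = 3000
  van 3: 1600 + 1600 = 3200
  van 4: 1500 + 1300 = 2800
  van 5: 600 + 600 = 1200
Every load is within 3200 kg, so 5 vans suffice.

Yes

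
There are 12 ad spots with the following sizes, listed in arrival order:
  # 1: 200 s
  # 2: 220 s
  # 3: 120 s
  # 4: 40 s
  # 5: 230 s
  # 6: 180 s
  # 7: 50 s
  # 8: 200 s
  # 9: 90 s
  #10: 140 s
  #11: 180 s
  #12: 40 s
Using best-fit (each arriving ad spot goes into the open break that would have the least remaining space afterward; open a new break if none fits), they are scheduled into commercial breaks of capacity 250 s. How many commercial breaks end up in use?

  200 → break 1 (new)  [load 200/250]
  220 → break 2 (new)  [load 220/250]
  120 → break 3 (new)  [load 120/250]
  40 → break 1  [load 240/250]
  230 → break 4 (new)  [load 230/250]
  180 → break 5 (new)  [load 180/250]
  50 → break 5  [load 230/250]
  200 → break 6 (new)  [load 200/250]
  90 → break 3  [load 210/250]
  140 → break 7 (new)  [load 140/250]
  180 → break 8 (new)  [load 180/250]
  40 → break 3  [load 250/250]
8 commercial breaks opened.

8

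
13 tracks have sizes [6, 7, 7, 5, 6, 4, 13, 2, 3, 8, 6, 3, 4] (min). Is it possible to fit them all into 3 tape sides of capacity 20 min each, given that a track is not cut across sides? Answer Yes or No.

Total = 74 min; ⌈74/20⌉ = 4.
At least 4 tape sides are required, but only 3 are allowed.

No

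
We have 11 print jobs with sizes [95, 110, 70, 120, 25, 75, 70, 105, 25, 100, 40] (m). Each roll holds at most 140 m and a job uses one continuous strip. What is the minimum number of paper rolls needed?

7

Total = 120 + 110 + 105 + 100 + 95 + 75 + 70 + 70 + 40 + 25 + 25 = 835 m.
Lower bound: ⌈835/140⌉ = 6 paper rolls.
A packing using 7 paper rolls:
  roll 1: 120 = 120
  roll 2: 110 + 25 = 135
  roll 3: 105 + 25 = 130
  roll 4: 100 + 40 = 140
  roll 5: 95 = 95
  roll 6: 75 = 75
  roll 7: 70 + 70 = 140
No arrangement into 6 paper rolls stays within capacity, so 7 is optimal.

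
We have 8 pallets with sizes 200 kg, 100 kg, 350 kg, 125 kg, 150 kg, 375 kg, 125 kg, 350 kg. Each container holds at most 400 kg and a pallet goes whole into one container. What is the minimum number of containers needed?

Total = 375 + 350 + 350 + 200 + 150 + 125 + 125 + 100 = 1775 kg.
Lower bound: ⌈1775/400⌉ = 5 containers.
A packing using 5 containers:
  container 1: 375 = 375
  container 2: 350 = 350
  container 3: 350 = 350
  container 4: 200 + 150 = 350
  container 5: 125 + 125 + 100 = 350
This matches the lower bound, so 5 is optimal.

5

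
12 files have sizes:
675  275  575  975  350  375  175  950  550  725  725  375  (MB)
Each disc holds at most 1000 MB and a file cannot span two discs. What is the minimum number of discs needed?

8

Total = 975 + 950 + 725 + 725 + 675 + 575 + 550 + 375 + 375 + 350 + 275 + 175 = 6725 MB.
Lower bound: ⌈6725/1000⌉ = 7 discs.
A packing using 8 discs:
  disc 1: 975 = 975
  disc 2: 950 = 950
  disc 3: 725 + 275 = 1000
  disc 4: 725 + 175 = 900
  disc 5: 675 = 675
  disc 6: 575 + 375 = 950
  disc 7: 550 + 375 = 925
  disc 8: 350 = 350
No arrangement into 7 discs stays within capacity, so 8 is optimal.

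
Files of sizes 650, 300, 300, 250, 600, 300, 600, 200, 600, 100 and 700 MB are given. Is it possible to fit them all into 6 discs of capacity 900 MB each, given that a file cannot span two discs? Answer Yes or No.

Yes

A valid assignment using 6 discs:
  disc 1: 700 + 200 = 900
  disc 2: 650 + 250 = 900
  disc 3: 600 + 300 = 900
  disc 4: 600 + 300 = 900
  disc 5: 600 + 300 = 900
  disc 6: 100 = 100
Every load is within 900 MB, so 6 discs suffice.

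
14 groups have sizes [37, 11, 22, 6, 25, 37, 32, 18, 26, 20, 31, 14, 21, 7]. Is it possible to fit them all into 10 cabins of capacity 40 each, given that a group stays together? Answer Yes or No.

Yes

A valid assignment using 9 cabins:
  cabin 1: 37 = 37
  cabin 2: 37 = 37
  cabin 3: 32 + 7 = 39
  cabin 4: 31 + 6 = 37
  cabin 5: 26 + 14 = 40
  cabin 6: 25 + 11 = 36
  cabin 7: 22 + 18 = 40
  cabin 8: 21 = 21
  cabin 9: 20 = 20
That uses only 9 ≤ 10, so 10 cabins are enough.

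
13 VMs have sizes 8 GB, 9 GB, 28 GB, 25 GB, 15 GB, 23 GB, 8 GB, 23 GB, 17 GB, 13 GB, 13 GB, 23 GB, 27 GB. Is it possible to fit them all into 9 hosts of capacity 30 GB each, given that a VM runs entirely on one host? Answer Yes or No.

Yes

A valid assignment using 9 hosts:
  host 1: 28 = 28
  host 2: 27 = 27
  host 3: 25 = 25
  host 4: 23 = 23
  host 5: 23 = 23
  host 6: 23 = 23
  host 7: 17 + 13 = 30
  host 8: 15 + 13 = 28
  host 9: 9 + 8 + 8 = 25
Every load is within 30 GB, so 9 hosts suffice.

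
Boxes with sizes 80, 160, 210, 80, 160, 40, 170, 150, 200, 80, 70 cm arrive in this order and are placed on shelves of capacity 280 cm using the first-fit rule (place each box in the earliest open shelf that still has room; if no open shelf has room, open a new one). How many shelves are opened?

  80 → shelf 1 (new)  [load 80/280]
  160 → shelf 1  [load 240/280]
  210 → shelf 2 (new)  [load 210/280]
  80 → shelf 3 (new)  [load 80/280]
  160 → shelf 3  [load 240/280]
  40 → shelf 1  [load 280/280]
  170 → shelf 4 (new)  [load 170/280]
  150 → shelf 5 (new)  [load 150/280]
  200 → shelf 6 (new)  [load 200/280]
  80 → shelf 4  [load 250/280]
  70 → shelf 2  [load 280/280]
6 shelves opened.

6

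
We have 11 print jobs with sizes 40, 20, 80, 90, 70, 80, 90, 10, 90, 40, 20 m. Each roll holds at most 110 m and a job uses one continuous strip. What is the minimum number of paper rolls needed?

7

Total = 90 + 90 + 90 + 80 + 80 + 70 + 40 + 40 + 20 + 20 + 10 = 630 m.
Lower bound: ⌈630/110⌉ = 6 paper rolls.
A packing using 7 paper rolls:
  roll 1: 90 + 20 = 110
  roll 2: 90 + 20 = 110
  roll 3: 90 + 10 = 100
  roll 4: 80 = 80
  roll 5: 80 = 80
  roll 6: 70 + 40 = 110
  roll 7: 40 = 40
No arrangement into 6 paper rolls stays within capacity, so 7 is optimal.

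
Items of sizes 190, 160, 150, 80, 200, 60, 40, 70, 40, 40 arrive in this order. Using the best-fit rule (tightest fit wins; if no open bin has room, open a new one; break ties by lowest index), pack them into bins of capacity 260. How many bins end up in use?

5

  190 → bin 1 (new)  [load 190/260]
  160 → bin 2 (new)  [load 160/260]
  150 → bin 3 (new)  [load 150/260]
  80 → bin 2  [load 240/260]
  200 → bin 4 (new)  [load 200/260]
  60 → bin 4  [load 260/260]
  40 → bin 1  [load 230/260]
  70 → bin 3  [load 220/260]
  40 → bin 3  [load 260/260]
  40 → bin 5 (new)  [load 40/260]
5 bins opened.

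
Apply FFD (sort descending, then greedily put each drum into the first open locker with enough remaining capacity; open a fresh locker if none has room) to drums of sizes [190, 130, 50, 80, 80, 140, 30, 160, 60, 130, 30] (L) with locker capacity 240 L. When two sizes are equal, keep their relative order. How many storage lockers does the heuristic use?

5

Sorted descending: 190, 160, 140, 130, 130, 80, 80, 60, 50, 30, 30.
  190 → locker 1 (new)  [load 190/240]
  160 → locker 2 (new)  [load 160/240]
  140 → locker 3 (new)  [load 140/240]
  130 → locker 4 (new)  [load 130/240]
  130 → locker 5 (new)  [load 130/240]
  80 → locker 2  [load 240/240]
  80 → locker 3  [load 220/240]
  60 → locker 4  [load 190/240]
  50 → locker 1  [load 240/240]
  30 → locker 4  [load 220/240]
  30 → locker 5  [load 160/240]
5 storage lockers opened.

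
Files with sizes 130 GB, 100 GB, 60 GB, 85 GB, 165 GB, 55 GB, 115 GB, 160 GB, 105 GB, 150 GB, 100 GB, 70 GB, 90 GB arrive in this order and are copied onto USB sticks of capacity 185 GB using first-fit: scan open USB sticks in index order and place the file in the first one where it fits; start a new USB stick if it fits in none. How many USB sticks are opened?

9

  130 → USB stick 1 (new)  [load 130/185]
  100 → USB stick 2 (new)  [load 100/185]
  60 → USB stick 2  [load 160/185]
  85 → USB stick 3 (new)  [load 85/185]
  165 → USB stick 4 (new)  [load 165/185]
  55 → USB stick 1  [load 185/185]
  115 → USB stick 5 (new)  [load 115/185]
  160 → USB stick 6 (new)  [load 160/185]
  105 → USB stick 7 (new)  [load 105/185]
  150 → USB stick 8 (new)  [load 150/185]
  100 → USB stick 3  [load 185/185]
  70 → USB stick 5  [load 185/185]
  90 → USB stick 9 (new)  [load 90/185]
9 USB sticks opened.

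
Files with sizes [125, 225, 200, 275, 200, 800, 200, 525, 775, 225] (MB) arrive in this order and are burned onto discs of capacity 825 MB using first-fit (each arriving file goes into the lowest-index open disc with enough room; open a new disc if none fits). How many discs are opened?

  125 → disc 1 (new)  [load 125/825]
  225 → disc 1  [load 350/825]
  200 → disc 1  [load 550/825]
  275 → disc 1  [load 825/825]
  200 → disc 2 (new)  [load 200/825]
  800 → disc 3 (new)  [load 800/825]
  200 → disc 2  [load 400/825]
  525 → disc 4 (new)  [load 525/825]
  775 → disc 5 (new)  [load 775/825]
  225 → disc 2  [load 625/825]
5 discs opened.

5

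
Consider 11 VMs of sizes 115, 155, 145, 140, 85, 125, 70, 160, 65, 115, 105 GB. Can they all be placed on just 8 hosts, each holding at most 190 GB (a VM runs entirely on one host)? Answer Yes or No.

A valid assignment using 8 hosts:
  host 1: 160 = 160
  host 2: 155 = 155
  host 3: 145 = 145
  host 4: 140 = 140
  host 5: 125 + 65 = 190
  host 6: 115 + 70 = 185
  host 7: 115 = 115
  host 8: 105 + 85 = 190
Every load is within 190 GB, so 8 hosts suffice.

Yes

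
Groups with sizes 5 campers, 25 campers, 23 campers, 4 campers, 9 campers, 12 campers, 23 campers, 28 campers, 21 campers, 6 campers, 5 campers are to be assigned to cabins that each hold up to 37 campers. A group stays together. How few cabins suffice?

5

Total = 28 + 25 + 23 + 23 + 21 + 12 + 9 + 6 + 5 + 5 + 4 = 161 campers.
Lower bound: ⌈161/37⌉ = 5 cabins.
A packing using 5 cabins:
  cabin 1: 28 + 9 = 37
  cabin 2: 25 + 12 = 37
  cabin 3: 23 + 6 + 5 = 34
  cabin 4: 23 + 5 + 4 = 32
  cabin 5: 21 = 21
This matches the lower bound, so 5 is optimal.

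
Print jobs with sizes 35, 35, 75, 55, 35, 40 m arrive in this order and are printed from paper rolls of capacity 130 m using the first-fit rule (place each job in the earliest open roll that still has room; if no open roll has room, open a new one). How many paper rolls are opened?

  35 → roll 1 (new)  [load 35/130]
  35 → roll 1  [load 70/130]
  75 → roll 2 (new)  [load 75/130]
  55 → roll 1  [load 125/130]
  35 → roll 2  [load 110/130]
  40 → roll 3 (new)  [load 40/130]
3 paper rolls opened.

3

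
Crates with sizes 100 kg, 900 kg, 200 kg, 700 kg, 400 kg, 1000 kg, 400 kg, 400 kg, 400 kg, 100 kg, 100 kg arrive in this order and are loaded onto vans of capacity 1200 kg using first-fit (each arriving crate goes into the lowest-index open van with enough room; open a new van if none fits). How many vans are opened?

  100 → van 1 (new)  [load 100/1200]
  900 → van 1  [load 1000/1200]
  200 → van 1  [load 1200/1200]
  700 → van 2 (new)  [load 700/1200]
  400 → van 2  [load 1100/1200]
  1000 → van 3 (new)  [load 1000/1200]
  400 → van 4 (new)  [load 400/1200]
  400 → van 4  [load 800/1200]
  400 → van 4  [load 1200/1200]
  100 → van 2  [load 1200/1200]
  100 → van 3  [load 1100/1200]
4 vans opened.

4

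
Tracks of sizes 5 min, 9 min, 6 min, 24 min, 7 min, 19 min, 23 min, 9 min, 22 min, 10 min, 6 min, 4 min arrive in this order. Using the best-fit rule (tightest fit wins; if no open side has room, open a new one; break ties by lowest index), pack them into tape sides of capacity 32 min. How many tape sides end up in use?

  5 → side 1 (new)  [load 5/32]
  9 → side 1  [load 14/32]
  6 → side 1  [load 20/32]
  24 → side 2 (new)  [load 24/32]
  7 → side 2  [load 31/32]
  19 → side 3 (new)  [load 19/32]
  23 → side 4 (new)  [load 23/32]
  9 → side 4  [load 32/32]
  22 → side 5 (new)  [load 22/32]
  10 → side 5  [load 32/32]
  6 → side 1  [load 26/32]
  4 → side 1  [load 30/32]
5 tape sides opened.

5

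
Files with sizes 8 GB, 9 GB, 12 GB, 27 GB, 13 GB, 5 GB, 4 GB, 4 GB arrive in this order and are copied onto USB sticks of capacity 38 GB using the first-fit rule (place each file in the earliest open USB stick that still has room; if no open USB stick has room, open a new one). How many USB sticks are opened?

3

  8 → USB stick 1 (new)  [load 8/38]
  9 → USB stick 1  [load 17/38]
  12 → USB stick 1  [load 29/38]
  27 → USB stick 2 (new)  [load 27/38]
  13 → USB stick 3 (new)  [load 13/38]
  5 → USB stick 1  [load 34/38]
  4 → USB stick 1  [load 38/38]
  4 → USB stick 2  [load 31/38]
3 USB sticks opened.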